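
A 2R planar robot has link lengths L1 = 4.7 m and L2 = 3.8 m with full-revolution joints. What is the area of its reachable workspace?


r_max = L1 + L2 = 8.5 m
r_min = |L1 - L2| = 0.9 m
Area = pi*(r_max^2 - r_min^2)
= pi*(72.25 - 0.81)
= pi * 71.44
= 224.4354 m^2


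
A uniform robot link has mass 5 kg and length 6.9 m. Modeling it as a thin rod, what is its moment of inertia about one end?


I = (1/3) * m * L^2
= (1/3) * 5 * 6.9^2
= 0.333333 * 5 * 47.61
= 79.35 kg*m^2


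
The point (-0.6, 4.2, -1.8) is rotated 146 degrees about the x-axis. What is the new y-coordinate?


Rotation about x-axis: y' = y*cos(theta) - z*sin(theta)
= 4.2 * -0.829 - -1.8 * 0.5592
= -2.4754


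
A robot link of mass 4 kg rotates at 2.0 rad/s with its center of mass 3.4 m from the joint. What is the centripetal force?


F = m * omega^2 * r
= 4 * 2.0^2 * 3.4
= 4 * 4.0 * 3.4
= 54.4 N


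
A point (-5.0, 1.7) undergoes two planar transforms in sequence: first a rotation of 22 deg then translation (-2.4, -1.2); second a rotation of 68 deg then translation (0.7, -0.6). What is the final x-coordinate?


After transform 1:
x1 = cos(22)*-5.0 - sin(22)*1.7 + -2.4 = -7.6728
y1 = sin(22)*-5.0 + cos(22)*1.7 + -1.2 = -1.4968
After transform 2:
x2 = cos(68)*-7.6728 - sin(68)*-1.4968 + 0.7
= -0.7864


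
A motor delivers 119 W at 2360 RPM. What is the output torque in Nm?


omega = 2360 * 2*pi/60 = 247.1386 rad/s
tau = P / omega = 119 / 247.1386
= 0.4815 Nm


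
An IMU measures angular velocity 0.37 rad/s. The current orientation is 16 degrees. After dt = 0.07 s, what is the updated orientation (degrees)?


delta_theta = w * dt = 0.37 * 0.07 = 0.0259 rad
= 1.484 deg
theta_new = 16 + 1.484 = 17.484 deg


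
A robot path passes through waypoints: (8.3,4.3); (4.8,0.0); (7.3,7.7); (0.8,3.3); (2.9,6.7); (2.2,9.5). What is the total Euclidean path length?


Segment lengths:
  seg1 = sqrt((-3.5)^2 + (-4.3)^2) = 5.5444
  seg2 = sqrt((2.5)^2 + (7.7)^2) = 8.0957
  seg3 = sqrt((-6.5)^2 + (-4.4)^2) = 7.8492
  seg4 = sqrt((2.1)^2 + (3.4)^2) = 3.9962
  seg5 = sqrt((-0.7)^2 + (2.8)^2) = 2.8862
Total = 28.3717


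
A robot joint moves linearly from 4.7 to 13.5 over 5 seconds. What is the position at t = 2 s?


s = t/T = 2/5 = 0.4
p(t) = p0 + (pf-p0)*s
= 4.7 + (13.5 - 4.7) * 0.4
= 8.22


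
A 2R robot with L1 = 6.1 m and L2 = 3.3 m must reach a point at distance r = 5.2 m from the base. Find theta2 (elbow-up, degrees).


cos(theta2) = (r^2 - L1^2 - L2^2) / (2*L1*L2)
cos(theta2) = (27.04 - 37.21 - 10.89) / 40.26
cos(theta2) = -0.5231
theta2 = 121.5404 degrees


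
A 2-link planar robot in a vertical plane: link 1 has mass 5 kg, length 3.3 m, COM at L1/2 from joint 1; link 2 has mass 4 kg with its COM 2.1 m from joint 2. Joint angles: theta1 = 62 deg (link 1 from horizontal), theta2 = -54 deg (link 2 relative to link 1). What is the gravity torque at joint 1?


Horizontal distance from joint 1 to link-1 COM:
  x_c1 = (L1/2)*cos(t1) = 1.65 * 0.4695 = 0.7746 m
Horizontal distance from joint 1 to link-2 COM:
  x_c2 = L1*cos(t1) + Lc2*cos(t1+t2)
       = 3.3*0.4695 + 2.1*0.9903 = 3.6288 m
tau1 = m1*g*x_c1 + m2*g*x_c2
     = 5*9.81*0.7746 + 4*9.81*3.6288
     = 37.9955 + 142.3949
     = 180.3904 Nm


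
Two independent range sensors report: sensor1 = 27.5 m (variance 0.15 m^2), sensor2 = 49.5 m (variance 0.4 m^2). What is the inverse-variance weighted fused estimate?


w1 = (1/var1) / (1/var1 + 1/var2)
   = 6.6667 / (6.6667 + 2.5) = 0.7273
w2 = 1 - w1 = 0.2727
fused = w1*s1 + w2*s2 = 20.0 + 13.5
= 33.5 m


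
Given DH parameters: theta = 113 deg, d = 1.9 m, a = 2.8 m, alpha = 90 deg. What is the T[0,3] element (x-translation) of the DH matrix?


T[0,3] = a * cos(theta)
= 2.8 * cos(113 deg)
= 2.8 * -0.3907
= -1.094


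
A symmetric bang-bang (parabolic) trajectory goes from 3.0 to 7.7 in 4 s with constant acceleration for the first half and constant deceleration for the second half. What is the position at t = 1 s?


Symmetric rest-to-rest: each phase covers (pf-p0)/2 in time T/2. 0.5*a*(T/2)^2 = (pf-p0)/2 => a = 4*(pf-p0)/T^2
a = 4*(7.7-3.0)/4^2 = 1.175
t = 1 is in the acceleration phase (t <= T/2).
p = p0 + 0.5*a*t^2 = 3.0 + 0.5*1.175*1^2
= 3.5875


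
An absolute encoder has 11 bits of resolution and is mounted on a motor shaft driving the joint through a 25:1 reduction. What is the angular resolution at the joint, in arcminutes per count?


counts = 2^11 = 2048
effective counts at joint = 2048 * 25 = 51200
resolution = 360*60 / 51200
= 0.4219 arcmin/count


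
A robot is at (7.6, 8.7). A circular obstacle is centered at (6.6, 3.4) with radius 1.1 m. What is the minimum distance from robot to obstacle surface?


center_dist = sqrt((7.6-6.6)^2 + (8.7-3.4)^2)
= sqrt(1.0 + 28.09)
= 5.3935
min_dist = center_dist - radius = 5.3935 - 1.1 = 4.2935 m


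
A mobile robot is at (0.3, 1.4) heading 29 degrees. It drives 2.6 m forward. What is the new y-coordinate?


y_new = y0 + d*sin(theta)
= 1.4 + 2.6*sin(29)
= 1.4 + 1.2605
= 2.6605


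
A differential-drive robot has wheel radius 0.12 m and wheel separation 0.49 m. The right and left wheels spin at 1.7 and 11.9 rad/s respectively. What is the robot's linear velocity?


vR = r*wR = 0.12*1.7 = 0.204 m/s
vL = r*wL = 0.12*11.9 = 1.428 m/s
v = (vR+vL)/2 = 0.816 m/s
omega = (vR-vL)/L = -2.498 rad/s
linear velocity = 0.816 m/s


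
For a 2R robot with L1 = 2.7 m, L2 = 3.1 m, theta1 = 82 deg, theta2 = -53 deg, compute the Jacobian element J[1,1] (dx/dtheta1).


J[1,1] = -L1*sin(t1) - L2*sin(t1+t2)
= -2.7*sin(82) - 3.1*sin(29)
= -4.1766


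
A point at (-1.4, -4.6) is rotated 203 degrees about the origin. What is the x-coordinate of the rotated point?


x' = x*cos(theta) - y*sin(theta)
cos(203 deg) = -0.9205, sin(203 deg) = -0.3907
x' = -1.4 * -0.9205 - -4.6 * -0.3907
= 1.2887 - 1.7974
= -0.5087


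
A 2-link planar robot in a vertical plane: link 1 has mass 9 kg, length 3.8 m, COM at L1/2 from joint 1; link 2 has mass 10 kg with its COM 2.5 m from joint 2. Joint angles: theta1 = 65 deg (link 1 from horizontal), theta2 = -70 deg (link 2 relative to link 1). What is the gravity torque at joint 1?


Horizontal distance from joint 1 to link-1 COM:
  x_c1 = (L1/2)*cos(t1) = 1.9 * 0.4226 = 0.803 m
Horizontal distance from joint 1 to link-2 COM:
  x_c2 = L1*cos(t1) + Lc2*cos(t1+t2)
       = 3.8*0.4226 + 2.5*0.9962 = 4.0964 m
tau1 = m1*g*x_c1 + m2*g*x_c2
     = 9*9.81*0.803 + 10*9.81*4.0964
     = 70.8946 + 401.8604
     = 472.755 Nm


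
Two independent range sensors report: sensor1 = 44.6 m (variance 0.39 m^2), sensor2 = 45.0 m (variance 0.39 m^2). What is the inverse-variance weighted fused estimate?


w1 = (1/var1) / (1/var1 + 1/var2)
   = 2.5641 / (2.5641 + 2.5641) = 0.5
w2 = 1 - w1 = 0.5
fused = w1*s1 + w2*s2 = 22.3 + 22.5
= 44.8 m


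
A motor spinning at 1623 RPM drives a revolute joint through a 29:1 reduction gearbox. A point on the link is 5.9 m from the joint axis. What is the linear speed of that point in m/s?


omega_motor = 1623 * 2*pi/60 = 169.9602 rad/s
omega_joint = omega_motor / 29 = 5.8607 rad/s
v = omega_joint * r = 5.8607 * 5.9
= 34.5781 m/s


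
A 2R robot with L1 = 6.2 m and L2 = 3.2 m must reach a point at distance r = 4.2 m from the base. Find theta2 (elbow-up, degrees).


cos(theta2) = (r^2 - L1^2 - L2^2) / (2*L1*L2)
cos(theta2) = (17.64 - 38.44 - 10.24) / 39.68
cos(theta2) = -0.782258
theta2 = 141.4678 degrees


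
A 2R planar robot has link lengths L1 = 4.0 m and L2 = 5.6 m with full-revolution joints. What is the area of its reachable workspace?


r_max = L1 + L2 = 9.6 m
r_min = |L1 - L2| = 1.6 m
Area = pi*(r_max^2 - r_min^2)
= pi*(92.16 - 2.56)
= pi * 89.6
= 281.4867 m^2


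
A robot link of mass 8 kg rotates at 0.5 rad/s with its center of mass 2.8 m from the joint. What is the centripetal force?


F = m * omega^2 * r
= 8 * 0.5^2 * 2.8
= 8 * 0.25 * 2.8
= 5.6 N


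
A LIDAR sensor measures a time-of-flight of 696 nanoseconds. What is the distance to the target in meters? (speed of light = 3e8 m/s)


tof = 696 ns = 6.96e-07 s
dist = c * tof / 2
= 3e8 * 6.96e-07 / 2
= 104.4 m


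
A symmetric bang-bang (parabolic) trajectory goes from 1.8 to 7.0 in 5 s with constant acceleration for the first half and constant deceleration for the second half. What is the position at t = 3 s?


Symmetric rest-to-rest: each phase covers (pf-p0)/2 in time T/2. 0.5*a*(T/2)^2 = (pf-p0)/2 => a = 4*(pf-p0)/T^2
a = 4*(7.0-1.8)/5^2 = 0.832
t = 3 is in the deceleration phase (t > T/2).
p = pf - 0.5*a*(T-t)^2 = 7.0 - 0.5*0.832*2^2
= 5.336


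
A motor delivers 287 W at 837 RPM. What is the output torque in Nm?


omega = 837 * 2*pi/60 = 87.6504 rad/s
tau = P / omega = 287 / 87.6504
= 3.2744 Nm


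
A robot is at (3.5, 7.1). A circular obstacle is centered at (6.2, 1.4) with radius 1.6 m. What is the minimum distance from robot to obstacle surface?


center_dist = sqrt((3.5-6.2)^2 + (7.1-1.4)^2)
= sqrt(7.29 + 32.49)
= 6.3071
min_dist = center_dist - radius = 6.3071 - 1.6 = 4.7071 m


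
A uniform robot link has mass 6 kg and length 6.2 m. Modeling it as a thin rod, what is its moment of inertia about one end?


I = (1/3) * m * L^2
= (1/3) * 6 * 6.2^2
= 0.333333 * 6 * 38.44
= 76.88 kg*m^2


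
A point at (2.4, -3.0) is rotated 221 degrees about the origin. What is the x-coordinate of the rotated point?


x' = x*cos(theta) - y*sin(theta)
cos(221 deg) = -0.7547, sin(221 deg) = -0.6561
x' = 2.4 * -0.7547 - -3.0 * -0.6561
= -1.8113 - 1.9682
= -3.7795


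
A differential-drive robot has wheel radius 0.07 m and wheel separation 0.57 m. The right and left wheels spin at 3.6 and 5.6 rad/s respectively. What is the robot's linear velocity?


vR = r*wR = 0.07*3.6 = 0.252 m/s
vL = r*wL = 0.07*5.6 = 0.392 m/s
v = (vR+vL)/2 = 0.322 m/s
omega = (vR-vL)/L = -0.2456 rad/s
linear velocity = 0.322 m/s


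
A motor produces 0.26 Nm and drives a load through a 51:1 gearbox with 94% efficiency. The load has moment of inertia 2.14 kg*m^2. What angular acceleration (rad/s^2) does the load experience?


tau_out = tau_motor * N * eta
= 0.26 * 51 * 0.94 = 12.4644 Nm
alpha = tau_out / I = 12.4644 / 2.14
= 5.8245 rad/s^2


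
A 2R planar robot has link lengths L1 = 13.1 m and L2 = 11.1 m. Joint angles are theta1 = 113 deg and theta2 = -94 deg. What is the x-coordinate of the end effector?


Convert angles to radians: theta1 = 1.9722, theta2 = -1.6406
x = L1*cos(theta1) + L2*cos(theta1+theta2)
x = -5.1186 + 10.4953
x = 5.3767


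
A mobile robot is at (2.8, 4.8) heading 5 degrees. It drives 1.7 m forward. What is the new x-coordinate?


x_new = x0 + d*cos(theta)
= 2.8 + 1.7*cos(5)
= 2.8 + 1.6935
= 4.4935


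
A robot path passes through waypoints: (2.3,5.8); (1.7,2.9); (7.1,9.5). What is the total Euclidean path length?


Segment lengths:
  seg1 = sqrt((-0.6)^2 + (-2.9)^2) = 2.9614
  seg2 = sqrt((5.4)^2 + (6.6)^2) = 8.5276
Total = 11.489


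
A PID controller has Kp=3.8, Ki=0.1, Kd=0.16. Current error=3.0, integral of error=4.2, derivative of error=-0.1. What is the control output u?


u = Kp*e + Ki*int(e) + Kd*de/dt
= 3.8*3.0 + 0.1*4.2 + 0.16*(-0.1)
= 11.4 + 0.42 + -0.016
= 11.804


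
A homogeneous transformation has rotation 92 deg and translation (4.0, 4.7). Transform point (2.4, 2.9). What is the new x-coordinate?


x' = cos(theta)*px - sin(theta)*py + tx
= -0.0349*2.4 - 0.9994*2.9 + 4.0
= 1.018


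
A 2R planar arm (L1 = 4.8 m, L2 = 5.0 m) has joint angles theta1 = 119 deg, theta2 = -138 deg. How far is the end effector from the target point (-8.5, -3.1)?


End effector via forward kinematics:
x = L1*cos(t1) + L2*cos(t1+t2) = 2.4005
y = L1*sin(t1) + L2*sin(t1+t2) = 2.5703
Distance to target:
d = sqrt((-8.5 - 2.4005)^2 + (-3.1 - 2.5703)^2)
= sqrt(118.821 + 32.1527)
= 12.2871 m


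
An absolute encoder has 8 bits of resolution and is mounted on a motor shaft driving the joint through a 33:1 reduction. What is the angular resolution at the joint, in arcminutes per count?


counts = 2^8 = 256
effective counts at joint = 256 * 33 = 8448
resolution = 360*60 / 8448
= 2.5568 arcmin/count


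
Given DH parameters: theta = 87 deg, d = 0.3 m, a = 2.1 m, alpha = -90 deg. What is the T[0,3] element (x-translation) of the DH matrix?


T[0,3] = a * cos(theta)
= 2.1 * cos(87 deg)
= 2.1 * 0.0523
= 0.1099


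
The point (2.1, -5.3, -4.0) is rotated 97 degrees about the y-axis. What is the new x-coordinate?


Rotation about y-axis: x' = x*cos(theta) + z*sin(theta)
= 2.1 * -0.1219 + -4.0 * 0.9925
= -4.2261


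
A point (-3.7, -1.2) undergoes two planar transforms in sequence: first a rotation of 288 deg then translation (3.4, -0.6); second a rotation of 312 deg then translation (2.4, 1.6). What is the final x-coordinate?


After transform 1:
x1 = cos(288)*-3.7 - sin(288)*-1.2 + 3.4 = 1.1154
y1 = sin(288)*-3.7 + cos(288)*-1.2 + -0.6 = 2.5481
After transform 2:
x2 = cos(312)*1.1154 - sin(312)*2.5481 + 2.4
= 5.0399


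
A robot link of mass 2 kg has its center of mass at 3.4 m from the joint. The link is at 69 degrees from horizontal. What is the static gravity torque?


tau = m*g*L*cos(angle)
= 2 * 9.81 * 3.4 * cos(69 deg)
= 2 * 9.81 * 3.4 * 0.3584
= 23.906 Nm


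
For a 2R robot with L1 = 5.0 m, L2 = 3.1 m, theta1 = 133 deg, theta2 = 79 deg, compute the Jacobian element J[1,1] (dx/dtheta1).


J[1,1] = -L1*sin(t1) - L2*sin(t1+t2)
= -5.0*sin(133) - 3.1*sin(212)
= -2.014


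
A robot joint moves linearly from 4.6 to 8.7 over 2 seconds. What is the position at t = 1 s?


s = t/T = 1/2 = 0.5
p(t) = p0 + (pf-p0)*s
= 4.6 + (8.7 - 4.6) * 0.5
= 6.65


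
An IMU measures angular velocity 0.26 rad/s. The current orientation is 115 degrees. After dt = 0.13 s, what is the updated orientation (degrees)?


delta_theta = w * dt = 0.26 * 0.13 = 0.0338 rad
= 1.9366 deg
theta_new = 115 + 1.9366 = 116.9366 deg


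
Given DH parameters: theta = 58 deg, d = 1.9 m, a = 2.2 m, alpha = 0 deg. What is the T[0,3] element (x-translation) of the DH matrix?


T[0,3] = a * cos(theta)
= 2.2 * cos(58 deg)
= 2.2 * 0.5299
= 1.1658


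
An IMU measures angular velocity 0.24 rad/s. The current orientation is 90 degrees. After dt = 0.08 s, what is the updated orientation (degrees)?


delta_theta = w * dt = 0.24 * 0.08 = 0.0192 rad
= 1.1001 deg
theta_new = 90 + 1.1001 = 91.1001 deg


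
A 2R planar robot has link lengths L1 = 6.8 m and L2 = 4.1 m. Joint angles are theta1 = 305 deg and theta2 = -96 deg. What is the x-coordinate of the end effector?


Convert angles to radians: theta1 = 5.3233, theta2 = -1.6755
x = L1*cos(theta1) + L2*cos(theta1+theta2)
x = 3.9003 + -3.5859
x = 0.3144


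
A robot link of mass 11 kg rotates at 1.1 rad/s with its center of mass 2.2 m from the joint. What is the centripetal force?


F = m * omega^2 * r
= 11 * 1.1^2 * 2.2
= 11 * 1.21 * 2.2
= 29.282 N


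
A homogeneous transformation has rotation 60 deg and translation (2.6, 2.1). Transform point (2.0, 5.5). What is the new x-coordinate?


x' = cos(theta)*px - sin(theta)*py + tx
= 0.5*2.0 - 0.866*5.5 + 2.6
= -1.1631


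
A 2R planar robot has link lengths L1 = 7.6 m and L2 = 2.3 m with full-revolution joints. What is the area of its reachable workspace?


r_max = L1 + L2 = 9.9 m
r_min = |L1 - L2| = 5.3 m
Area = pi*(r_max^2 - r_min^2)
= pi*(98.01 - 28.09)
= pi * 69.92
= 219.6602 m^2


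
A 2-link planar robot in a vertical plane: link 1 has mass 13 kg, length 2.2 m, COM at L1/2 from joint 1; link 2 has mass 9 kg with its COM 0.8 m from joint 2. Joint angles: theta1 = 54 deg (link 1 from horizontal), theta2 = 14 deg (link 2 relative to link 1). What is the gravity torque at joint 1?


Horizontal distance from joint 1 to link-1 COM:
  x_c1 = (L1/2)*cos(t1) = 1.1 * 0.5878 = 0.6466 m
Horizontal distance from joint 1 to link-2 COM:
  x_c2 = L1*cos(t1) + Lc2*cos(t1+t2)
       = 2.2*0.5878 + 0.8*0.3746 = 1.5928 m
tau1 = m1*g*x_c1 + m2*g*x_c2
     = 13*9.81*0.6466 + 9*9.81*1.5928
     = 82.4563 + 140.6294
     = 223.0857 Nm


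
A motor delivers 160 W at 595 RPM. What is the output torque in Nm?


omega = 595 * 2*pi/60 = 62.3083 rad/s
tau = P / omega = 160 / 62.3083
= 2.5679 Nm


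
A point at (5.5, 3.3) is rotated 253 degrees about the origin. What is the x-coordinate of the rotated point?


x' = x*cos(theta) - y*sin(theta)
cos(253 deg) = -0.2924, sin(253 deg) = -0.9563
x' = 5.5 * -0.2924 - 3.3 * -0.9563
= -1.608 - -3.1558
= 1.5478


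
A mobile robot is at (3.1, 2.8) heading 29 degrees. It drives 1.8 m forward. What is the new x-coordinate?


x_new = x0 + d*cos(theta)
= 3.1 + 1.8*cos(29)
= 3.1 + 1.5743
= 4.6743


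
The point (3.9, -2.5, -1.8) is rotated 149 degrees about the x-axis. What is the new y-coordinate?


Rotation about x-axis: y' = y*cos(theta) - z*sin(theta)
= -2.5 * -0.8572 - -1.8 * 0.515
= 3.07


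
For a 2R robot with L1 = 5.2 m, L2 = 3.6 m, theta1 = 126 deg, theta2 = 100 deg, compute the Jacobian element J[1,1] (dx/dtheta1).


J[1,1] = -L1*sin(t1) - L2*sin(t1+t2)
= -5.2*sin(126) - 3.6*sin(226)
= -1.6173


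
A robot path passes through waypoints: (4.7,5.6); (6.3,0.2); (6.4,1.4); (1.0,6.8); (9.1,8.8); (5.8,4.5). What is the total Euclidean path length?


Segment lengths:
  seg1 = sqrt((1.6)^2 + (-5.4)^2) = 5.6321
  seg2 = sqrt((0.1)^2 + (1.2)^2) = 1.2042
  seg3 = sqrt((-5.4)^2 + (5.4)^2) = 7.6368
  seg4 = sqrt((8.1)^2 + (2.0)^2) = 8.3433
  seg5 = sqrt((-3.3)^2 + (-4.3)^2) = 5.4203
Total = 28.2366


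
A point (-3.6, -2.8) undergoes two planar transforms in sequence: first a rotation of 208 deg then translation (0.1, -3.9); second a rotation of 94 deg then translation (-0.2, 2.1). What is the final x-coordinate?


After transform 1:
x1 = cos(208)*-3.6 - sin(208)*-2.8 + 0.1 = 1.9641
y1 = sin(208)*-3.6 + cos(208)*-2.8 + -3.9 = 0.2624
After transform 2:
x2 = cos(94)*1.9641 - sin(94)*0.2624 + -0.2
= -0.5987


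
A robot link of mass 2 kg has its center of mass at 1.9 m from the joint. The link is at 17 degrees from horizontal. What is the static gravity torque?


tau = m*g*L*cos(angle)
= 2 * 9.81 * 1.9 * cos(17 deg)
= 2 * 9.81 * 1.9 * 0.9563
= 35.6491 Nm


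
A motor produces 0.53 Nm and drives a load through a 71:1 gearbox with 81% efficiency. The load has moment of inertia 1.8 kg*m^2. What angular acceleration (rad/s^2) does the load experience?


tau_out = tau_motor * N * eta
= 0.53 * 71 * 0.81 = 30.4803 Nm
alpha = tau_out / I = 30.4803 / 1.8
= 16.9335 rad/s^2


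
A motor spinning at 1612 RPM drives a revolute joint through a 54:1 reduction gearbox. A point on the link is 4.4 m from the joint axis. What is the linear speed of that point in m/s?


omega_motor = 1612 * 2*pi/60 = 168.8082 rad/s
omega_joint = omega_motor / 54 = 3.1261 rad/s
v = omega_joint * r = 3.1261 * 4.4
= 13.7547 m/s


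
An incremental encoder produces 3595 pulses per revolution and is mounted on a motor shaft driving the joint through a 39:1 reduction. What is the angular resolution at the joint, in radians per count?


counts per rev = 3595
effective counts at joint = 3595 * 39 = 140205
resolution = 2*pi / 140205
= 4.4814e-05 rad/count


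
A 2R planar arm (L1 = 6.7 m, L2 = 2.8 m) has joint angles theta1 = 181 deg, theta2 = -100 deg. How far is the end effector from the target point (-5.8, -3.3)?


End effector via forward kinematics:
x = L1*cos(t1) + L2*cos(t1+t2) = -6.261
y = L1*sin(t1) + L2*sin(t1+t2) = 2.6486
Distance to target:
d = sqrt((-5.8 - -6.261)^2 + (-3.3 - 2.6486)^2)
= sqrt(0.2125 + 35.3858)
= 5.9664 m


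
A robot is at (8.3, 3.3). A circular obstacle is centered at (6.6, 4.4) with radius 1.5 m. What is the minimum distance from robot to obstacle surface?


center_dist = sqrt((8.3-6.6)^2 + (3.3-4.4)^2)
= sqrt(2.89 + 1.21)
= 2.0248
min_dist = center_dist - radius = 2.0248 - 1.5 = 0.5248 m


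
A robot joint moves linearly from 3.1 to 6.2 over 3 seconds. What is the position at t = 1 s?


s = t/T = 1/3 = 0.3333
p(t) = p0 + (pf-p0)*s
= 3.1 + (6.2 - 3.1) * 0.3333
= 4.1333


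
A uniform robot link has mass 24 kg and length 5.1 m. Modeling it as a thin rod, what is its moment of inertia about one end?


I = (1/3) * m * L^2
= (1/3) * 24 * 5.1^2
= 0.333333 * 24 * 26.01
= 208.08 kg*m^2


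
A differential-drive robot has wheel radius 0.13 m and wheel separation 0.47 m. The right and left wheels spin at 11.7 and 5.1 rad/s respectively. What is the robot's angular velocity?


vR = r*wR = 0.13*11.7 = 1.521 m/s
vL = r*wL = 0.13*5.1 = 0.663 m/s
v = (vR+vL)/2 = 1.092 m/s
omega = (vR-vL)/L = 1.8255 rad/s
angular velocity = 1.8255 rad/s


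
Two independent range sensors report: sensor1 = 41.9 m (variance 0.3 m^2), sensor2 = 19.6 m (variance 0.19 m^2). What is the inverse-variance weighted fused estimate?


w1 = (1/var1) / (1/var1 + 1/var2)
   = 3.3333 / (3.3333 + 5.2632) = 0.3878
w2 = 1 - w1 = 0.6122
fused = w1*s1 + w2*s2 = 16.2469 + 12.0
= 28.2469 m


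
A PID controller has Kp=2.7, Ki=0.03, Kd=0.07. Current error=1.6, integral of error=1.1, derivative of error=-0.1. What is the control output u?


u = Kp*e + Ki*int(e) + Kd*de/dt
= 2.7*1.6 + 0.03*1.1 + 0.07*(-0.1)
= 4.32 + 0.033 + -0.007
= 4.346


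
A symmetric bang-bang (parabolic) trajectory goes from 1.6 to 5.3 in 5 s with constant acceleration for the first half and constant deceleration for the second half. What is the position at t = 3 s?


Symmetric rest-to-rest: each phase covers (pf-p0)/2 in time T/2. 0.5*a*(T/2)^2 = (pf-p0)/2 => a = 4*(pf-p0)/T^2
a = 4*(5.3-1.6)/5^2 = 0.592
t = 3 is in the deceleration phase (t > T/2).
p = pf - 0.5*a*(T-t)^2 = 5.3 - 0.5*0.592*2^2
= 4.116


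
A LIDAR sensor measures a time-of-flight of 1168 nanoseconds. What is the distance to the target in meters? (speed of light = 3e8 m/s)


tof = 1168 ns = 1.168e-06 s
dist = c * tof / 2
= 3e8 * 1.168e-06 / 2
= 175.2 m


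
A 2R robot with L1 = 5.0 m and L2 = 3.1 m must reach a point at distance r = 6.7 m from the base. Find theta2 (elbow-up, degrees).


cos(theta2) = (r^2 - L1^2 - L2^2) / (2*L1*L2)
cos(theta2) = (44.89 - 25.0 - 9.61) / 31.0
cos(theta2) = 0.331613
theta2 = 70.6333 degrees


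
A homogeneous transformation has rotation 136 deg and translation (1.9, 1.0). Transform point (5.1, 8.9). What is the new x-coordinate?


x' = cos(theta)*px - sin(theta)*py + tx
= -0.7193*5.1 - 0.6947*8.9 + 1.9
= -7.9511


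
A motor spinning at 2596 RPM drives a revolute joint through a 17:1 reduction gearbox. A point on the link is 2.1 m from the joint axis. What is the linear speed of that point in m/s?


omega_motor = 2596 * 2*pi/60 = 271.8525 rad/s
omega_joint = omega_motor / 17 = 15.9913 rad/s
v = omega_joint * r = 15.9913 * 2.1
= 33.5818 m/s


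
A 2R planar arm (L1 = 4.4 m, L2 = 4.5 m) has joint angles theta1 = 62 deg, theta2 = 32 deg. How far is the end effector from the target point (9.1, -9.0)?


End effector via forward kinematics:
x = L1*cos(t1) + L2*cos(t1+t2) = 1.7518
y = L1*sin(t1) + L2*sin(t1+t2) = 8.374
Distance to target:
d = sqrt((9.1 - 1.7518)^2 + (-9.0 - 8.374)^2)
= sqrt(53.9965 + 301.8561)
= 18.8641 m


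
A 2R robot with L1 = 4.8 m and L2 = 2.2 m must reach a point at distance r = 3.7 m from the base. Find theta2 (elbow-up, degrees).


cos(theta2) = (r^2 - L1^2 - L2^2) / (2*L1*L2)
cos(theta2) = (13.69 - 23.04 - 4.84) / 21.12
cos(theta2) = -0.671875
theta2 = 132.2119 degrees


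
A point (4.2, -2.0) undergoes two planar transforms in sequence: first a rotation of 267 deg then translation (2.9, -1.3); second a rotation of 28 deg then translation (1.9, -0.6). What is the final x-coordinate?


After transform 1:
x1 = cos(267)*4.2 - sin(267)*-2.0 + 2.9 = 0.6829
y1 = sin(267)*4.2 + cos(267)*-2.0 + -1.3 = -5.3896
After transform 2:
x2 = cos(28)*0.6829 - sin(28)*-5.3896 + 1.9
= 5.0332


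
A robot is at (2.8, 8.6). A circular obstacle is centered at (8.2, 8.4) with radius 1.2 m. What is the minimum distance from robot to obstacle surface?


center_dist = sqrt((2.8-8.2)^2 + (8.6-8.4)^2)
= sqrt(29.16 + 0.04)
= 5.4037
min_dist = center_dist - radius = 5.4037 - 1.2 = 4.2037 m


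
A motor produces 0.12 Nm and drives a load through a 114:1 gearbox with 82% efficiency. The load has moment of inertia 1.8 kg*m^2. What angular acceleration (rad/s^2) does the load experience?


tau_out = tau_motor * N * eta
= 0.12 * 114 * 0.82 = 11.2176 Nm
alpha = tau_out / I = 11.2176 / 1.8
= 6.232 rad/s^2


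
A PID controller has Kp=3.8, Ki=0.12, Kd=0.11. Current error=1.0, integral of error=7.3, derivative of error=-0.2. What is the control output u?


u = Kp*e + Ki*int(e) + Kd*de/dt
= 3.8*1.0 + 0.12*7.3 + 0.11*(-0.2)
= 3.8 + 0.876 + -0.022
= 4.654


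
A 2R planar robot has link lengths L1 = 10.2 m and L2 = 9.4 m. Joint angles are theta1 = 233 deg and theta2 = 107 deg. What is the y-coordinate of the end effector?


Convert angles to radians: theta1 = 4.0666, theta2 = 1.8675
y = L1*sin(theta1) + L2*sin(theta1+theta2)
y = -8.1461 + -3.215
y = -11.3611


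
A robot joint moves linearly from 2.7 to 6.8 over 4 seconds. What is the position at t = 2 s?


s = t/T = 2/4 = 0.5
p(t) = p0 + (pf-p0)*s
= 2.7 + (6.8 - 2.7) * 0.5
= 4.75


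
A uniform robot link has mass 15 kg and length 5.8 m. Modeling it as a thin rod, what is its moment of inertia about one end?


I = (1/3) * m * L^2
= (1/3) * 15 * 5.8^2
= 0.333333 * 15 * 33.64
= 168.2 kg*m^2


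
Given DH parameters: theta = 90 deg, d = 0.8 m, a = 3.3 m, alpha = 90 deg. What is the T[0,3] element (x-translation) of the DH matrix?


T[0,3] = a * cos(theta)
= 3.3 * cos(90 deg)
= 3.3 * 0.0
= 0.0


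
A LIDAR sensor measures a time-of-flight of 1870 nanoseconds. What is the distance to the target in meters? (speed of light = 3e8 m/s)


tof = 1870 ns = 1.87e-06 s
dist = c * tof / 2
= 3e8 * 1.87e-06 / 2
= 280.5 m


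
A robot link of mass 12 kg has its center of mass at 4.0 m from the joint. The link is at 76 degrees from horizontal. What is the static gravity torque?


tau = m*g*L*cos(angle)
= 12 * 9.81 * 4.0 * cos(76 deg)
= 12 * 9.81 * 4.0 * 0.2419
= 113.9162 Nm


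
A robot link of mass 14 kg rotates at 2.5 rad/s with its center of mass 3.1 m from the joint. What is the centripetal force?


F = m * omega^2 * r
= 14 * 2.5^2 * 3.1
= 14 * 6.25 * 3.1
= 271.25 N


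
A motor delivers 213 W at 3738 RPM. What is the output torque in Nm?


omega = 3738 * 2*pi/60 = 391.4424 rad/s
tau = P / omega = 213 / 391.4424
= 0.5441 Nm


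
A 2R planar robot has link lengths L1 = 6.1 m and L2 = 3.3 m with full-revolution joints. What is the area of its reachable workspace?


r_max = L1 + L2 = 9.4 m
r_min = |L1 - L2| = 2.8 m
Area = pi*(r_max^2 - r_min^2)
= pi*(88.36 - 7.84)
= pi * 80.52
= 252.961 m^2


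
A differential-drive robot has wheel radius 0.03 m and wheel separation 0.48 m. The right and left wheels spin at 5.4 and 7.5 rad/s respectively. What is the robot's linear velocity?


vR = r*wR = 0.03*5.4 = 0.162 m/s
vL = r*wL = 0.03*7.5 = 0.225 m/s
v = (vR+vL)/2 = 0.1935 m/s
omega = (vR-vL)/L = -0.1312 rad/s
linear velocity = 0.1935 m/s


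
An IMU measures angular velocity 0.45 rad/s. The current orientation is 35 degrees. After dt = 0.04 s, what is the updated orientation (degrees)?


delta_theta = w * dt = 0.45 * 0.04 = 0.018 rad
= 1.0313 deg
theta_new = 35 + 1.0313 = 36.0313 deg


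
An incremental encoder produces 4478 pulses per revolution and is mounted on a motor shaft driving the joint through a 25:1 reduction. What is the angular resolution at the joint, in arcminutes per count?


counts per rev = 4478
effective counts at joint = 4478 * 25 = 111950
resolution = 360*60 / 111950
= 0.1929 arcmin/count


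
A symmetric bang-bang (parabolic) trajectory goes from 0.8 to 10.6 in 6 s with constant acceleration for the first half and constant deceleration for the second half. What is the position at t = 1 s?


Symmetric rest-to-rest: each phase covers (pf-p0)/2 in time T/2. 0.5*a*(T/2)^2 = (pf-p0)/2 => a = 4*(pf-p0)/T^2
a = 4*(10.6-0.8)/6^2 = 1.0889
t = 1 is in the acceleration phase (t <= T/2).
p = p0 + 0.5*a*t^2 = 0.8 + 0.5*1.0889*1^2
= 1.3444


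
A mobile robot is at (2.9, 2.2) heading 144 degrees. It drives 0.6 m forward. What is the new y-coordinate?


y_new = y0 + d*sin(theta)
= 2.2 + 0.6*sin(144)
= 2.2 + 0.3527
= 2.5527


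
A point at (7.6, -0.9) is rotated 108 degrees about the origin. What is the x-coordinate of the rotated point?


x' = x*cos(theta) - y*sin(theta)
cos(108 deg) = -0.309, sin(108 deg) = 0.9511
x' = 7.6 * -0.309 - -0.9 * 0.9511
= -2.3485 - -0.856
= -1.4926


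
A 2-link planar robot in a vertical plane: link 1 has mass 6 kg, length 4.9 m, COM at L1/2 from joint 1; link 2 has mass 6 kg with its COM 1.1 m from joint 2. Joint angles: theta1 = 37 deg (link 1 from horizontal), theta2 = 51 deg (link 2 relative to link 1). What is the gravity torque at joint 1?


Horizontal distance from joint 1 to link-1 COM:
  x_c1 = (L1/2)*cos(t1) = 2.45 * 0.7986 = 1.9567 m
Horizontal distance from joint 1 to link-2 COM:
  x_c2 = L1*cos(t1) + Lc2*cos(t1+t2)
       = 4.9*0.7986 + 1.1*0.0349 = 3.9517 m
tau1 = m1*g*x_c1 + m2*g*x_c2
     = 6*9.81*1.9567 + 6*9.81*3.9517
     = 115.1688 + 232.5973
     = 347.7661 Nm


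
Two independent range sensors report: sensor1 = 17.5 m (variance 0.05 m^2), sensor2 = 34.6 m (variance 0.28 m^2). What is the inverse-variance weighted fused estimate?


w1 = (1/var1) / (1/var1 + 1/var2)
   = 20.0 / (20.0 + 3.5714) = 0.8485
w2 = 1 - w1 = 0.1515
fused = w1*s1 + w2*s2 = 14.8485 + 5.2424
= 20.0909 m


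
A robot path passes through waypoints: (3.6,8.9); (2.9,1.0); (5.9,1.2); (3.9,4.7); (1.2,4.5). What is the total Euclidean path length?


Segment lengths:
  seg1 = sqrt((-0.7)^2 + (-7.9)^2) = 7.931
  seg2 = sqrt((3.0)^2 + (0.2)^2) = 3.0067
  seg3 = sqrt((-2.0)^2 + (3.5)^2) = 4.0311
  seg4 = sqrt((-2.7)^2 + (-0.2)^2) = 2.7074
Total = 17.6761


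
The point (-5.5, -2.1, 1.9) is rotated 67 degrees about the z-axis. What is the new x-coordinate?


Rotation about z-axis: x' = x*cos(theta) - y*sin(theta)
= -5.5 * 0.3907 - -2.1 * 0.9205
= -0.216


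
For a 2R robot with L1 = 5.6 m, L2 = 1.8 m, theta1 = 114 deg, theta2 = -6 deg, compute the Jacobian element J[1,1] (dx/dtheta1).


J[1,1] = -L1*sin(t1) - L2*sin(t1+t2)
= -5.6*sin(114) - 1.8*sin(108)
= -6.8278


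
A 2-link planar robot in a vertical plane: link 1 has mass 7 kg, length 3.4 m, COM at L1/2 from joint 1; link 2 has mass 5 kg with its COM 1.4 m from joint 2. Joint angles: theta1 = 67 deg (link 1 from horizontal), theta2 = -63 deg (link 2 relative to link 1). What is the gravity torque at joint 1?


Horizontal distance from joint 1 to link-1 COM:
  x_c1 = (L1/2)*cos(t1) = 1.7 * 0.3907 = 0.6642 m
Horizontal distance from joint 1 to link-2 COM:
  x_c2 = L1*cos(t1) + Lc2*cos(t1+t2)
       = 3.4*0.3907 + 1.4*0.9976 = 2.7251 m
tau1 = m1*g*x_c1 + m2*g*x_c2
     = 7*9.81*0.6642 + 5*9.81*2.7251
     = 45.6136 + 133.665
     = 179.2785 Nm


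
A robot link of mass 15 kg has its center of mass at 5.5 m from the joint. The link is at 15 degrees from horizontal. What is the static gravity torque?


tau = m*g*L*cos(angle)
= 15 * 9.81 * 5.5 * cos(15 deg)
= 15 * 9.81 * 5.5 * 0.9659
= 781.7479 Nm


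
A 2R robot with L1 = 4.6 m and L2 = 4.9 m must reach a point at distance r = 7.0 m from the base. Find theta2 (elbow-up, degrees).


cos(theta2) = (r^2 - L1^2 - L2^2) / (2*L1*L2)
cos(theta2) = (49.0 - 21.16 - 24.01) / 45.08
cos(theta2) = 0.08496
theta2 = 85.1263 degrees


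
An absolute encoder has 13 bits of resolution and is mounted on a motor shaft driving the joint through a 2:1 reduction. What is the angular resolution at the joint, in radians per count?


counts = 2^13 = 8192
effective counts at joint = 8192 * 2 = 16384
resolution = 2*pi / 16384
= 3.8350e-04 rad/count


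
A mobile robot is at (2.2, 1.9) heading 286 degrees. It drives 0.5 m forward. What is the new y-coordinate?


y_new = y0 + d*sin(theta)
= 1.9 + 0.5*sin(286)
= 1.9 + -0.4806
= 1.4194


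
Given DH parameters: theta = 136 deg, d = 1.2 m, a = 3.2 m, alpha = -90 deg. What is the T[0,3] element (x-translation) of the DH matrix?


T[0,3] = a * cos(theta)
= 3.2 * cos(136 deg)
= 3.2 * -0.7193
= -2.3019


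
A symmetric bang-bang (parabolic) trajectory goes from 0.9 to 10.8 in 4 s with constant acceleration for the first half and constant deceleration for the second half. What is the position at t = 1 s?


Symmetric rest-to-rest: each phase covers (pf-p0)/2 in time T/2. 0.5*a*(T/2)^2 = (pf-p0)/2 => a = 4*(pf-p0)/T^2
a = 4*(10.8-0.9)/4^2 = 2.475
t = 1 is in the acceleration phase (t <= T/2).
p = p0 + 0.5*a*t^2 = 0.9 + 0.5*2.475*1^2
= 2.1375


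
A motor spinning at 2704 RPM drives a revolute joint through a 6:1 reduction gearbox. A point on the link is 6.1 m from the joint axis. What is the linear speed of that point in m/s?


omega_motor = 2704 * 2*pi/60 = 283.1622 rad/s
omega_joint = omega_motor / 6 = 47.1937 rad/s
v = omega_joint * r = 47.1937 * 6.1
= 287.8816 m/s


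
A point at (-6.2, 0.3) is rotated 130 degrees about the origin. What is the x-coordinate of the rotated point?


x' = x*cos(theta) - y*sin(theta)
cos(130 deg) = -0.6428, sin(130 deg) = 0.766
x' = -6.2 * -0.6428 - 0.3 * 0.766
= 3.9853 - 0.2298
= 3.7555


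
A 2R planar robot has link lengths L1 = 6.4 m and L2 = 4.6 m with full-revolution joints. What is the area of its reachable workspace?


r_max = L1 + L2 = 11.0 m
r_min = |L1 - L2| = 1.8 m
Area = pi*(r_max^2 - r_min^2)
= pi*(121.0 - 3.24)
= pi * 117.76
= 369.954 m^2


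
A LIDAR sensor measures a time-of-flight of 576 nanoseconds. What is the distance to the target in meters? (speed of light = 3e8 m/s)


tof = 576 ns = 5.76e-07 s
dist = c * tof / 2
= 3e8 * 5.76e-07 / 2
= 86.4 m


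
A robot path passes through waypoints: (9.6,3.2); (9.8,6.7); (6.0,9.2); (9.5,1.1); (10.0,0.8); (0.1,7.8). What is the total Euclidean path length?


Segment lengths:
  seg1 = sqrt((0.2)^2 + (3.5)^2) = 3.5057
  seg2 = sqrt((-3.8)^2 + (2.5)^2) = 4.5486
  seg3 = sqrt((3.5)^2 + (-8.1)^2) = 8.8238
  seg4 = sqrt((0.5)^2 + (-0.3)^2) = 0.5831
  seg5 = sqrt((-9.9)^2 + (7.0)^2) = 12.1248
Total = 29.586


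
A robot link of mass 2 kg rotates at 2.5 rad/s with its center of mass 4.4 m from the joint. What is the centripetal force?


F = m * omega^2 * r
= 2 * 2.5^2 * 4.4
= 2 * 6.25 * 4.4
= 55.0 N


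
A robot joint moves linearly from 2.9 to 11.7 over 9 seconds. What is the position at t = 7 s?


s = t/T = 7/9 = 0.7778
p(t) = p0 + (pf-p0)*s
= 2.9 + (11.7 - 2.9) * 0.7778
= 9.7444


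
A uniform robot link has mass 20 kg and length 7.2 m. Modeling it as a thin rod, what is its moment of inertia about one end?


I = (1/3) * m * L^2
= (1/3) * 20 * 7.2^2
= 0.333333 * 20 * 51.84
= 345.6 kg*m^2


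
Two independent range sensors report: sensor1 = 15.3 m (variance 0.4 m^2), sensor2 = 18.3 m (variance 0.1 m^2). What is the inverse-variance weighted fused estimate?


w1 = (1/var1) / (1/var1 + 1/var2)
   = 2.5 / (2.5 + 10.0) = 0.2
w2 = 1 - w1 = 0.8
fused = w1*s1 + w2*s2 = 3.06 + 14.64
= 17.7 m


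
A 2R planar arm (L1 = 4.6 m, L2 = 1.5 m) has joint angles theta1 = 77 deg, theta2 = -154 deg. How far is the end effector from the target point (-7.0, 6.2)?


End effector via forward kinematics:
x = L1*cos(t1) + L2*cos(t1+t2) = 1.3722
y = L1*sin(t1) + L2*sin(t1+t2) = 3.0205
Distance to target:
d = sqrt((-7.0 - 1.3722)^2 + (6.2 - 3.0205)^2)
= sqrt(70.0938 + 10.1089)
= 8.9556 m


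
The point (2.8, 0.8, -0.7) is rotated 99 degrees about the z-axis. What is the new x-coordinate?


Rotation about z-axis: x' = x*cos(theta) - y*sin(theta)
= 2.8 * -0.1564 - 0.8 * 0.9877
= -1.2282


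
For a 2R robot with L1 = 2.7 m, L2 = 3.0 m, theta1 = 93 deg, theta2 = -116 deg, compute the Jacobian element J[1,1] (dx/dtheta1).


J[1,1] = -L1*sin(t1) - L2*sin(t1+t2)
= -2.7*sin(93) - 3.0*sin(-23)
= -1.5241


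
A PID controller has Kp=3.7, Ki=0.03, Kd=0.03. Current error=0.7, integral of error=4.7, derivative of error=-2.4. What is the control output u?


u = Kp*e + Ki*int(e) + Kd*de/dt
= 3.7*0.7 + 0.03*4.7 + 0.03*(-2.4)
= 2.59 + 0.141 + -0.072
= 2.659


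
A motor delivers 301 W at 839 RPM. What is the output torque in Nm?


omega = 839 * 2*pi/60 = 87.8599 rad/s
tau = P / omega = 301 / 87.8599
= 3.4259 Nm


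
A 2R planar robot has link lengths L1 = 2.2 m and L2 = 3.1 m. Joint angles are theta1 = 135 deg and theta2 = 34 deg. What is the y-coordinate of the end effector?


Convert angles to radians: theta1 = 2.3562, theta2 = 0.5934
y = L1*sin(theta1) + L2*sin(theta1+theta2)
y = 1.5556 + 0.5915
y = 2.1471


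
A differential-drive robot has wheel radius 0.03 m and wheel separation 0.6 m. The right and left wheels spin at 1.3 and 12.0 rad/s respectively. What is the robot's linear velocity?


vR = r*wR = 0.03*1.3 = 0.039 m/s
vL = r*wL = 0.03*12.0 = 0.36 m/s
v = (vR+vL)/2 = 0.1995 m/s
omega = (vR-vL)/L = -0.535 rad/s
linear velocity = 0.1995 m/s


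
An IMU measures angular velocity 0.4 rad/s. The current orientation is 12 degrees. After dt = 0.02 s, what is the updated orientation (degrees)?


delta_theta = w * dt = 0.4 * 0.02 = 0.008 rad
= 0.4584 deg
theta_new = 12 + 0.4584 = 12.4584 deg


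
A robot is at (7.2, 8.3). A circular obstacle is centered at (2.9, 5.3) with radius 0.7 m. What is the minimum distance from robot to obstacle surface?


center_dist = sqrt((7.2-2.9)^2 + (8.3-5.3)^2)
= sqrt(18.49 + 9.0)
= 5.2431
min_dist = center_dist - radius = 5.2431 - 0.7 = 4.5431 m


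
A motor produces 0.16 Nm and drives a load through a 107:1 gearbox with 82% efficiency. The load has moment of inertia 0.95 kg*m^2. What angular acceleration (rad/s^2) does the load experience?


tau_out = tau_motor * N * eta
= 0.16 * 107 * 0.82 = 14.0384 Nm
alpha = tau_out / I = 14.0384 / 0.95
= 14.7773 rad/s^2


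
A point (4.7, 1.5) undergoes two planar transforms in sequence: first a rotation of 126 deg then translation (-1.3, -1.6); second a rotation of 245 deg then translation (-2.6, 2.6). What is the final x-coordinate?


After transform 1:
x1 = cos(126)*4.7 - sin(126)*1.5 + -1.3 = -5.2761
y1 = sin(126)*4.7 + cos(126)*1.5 + -1.6 = 1.3207
After transform 2:
x2 = cos(245)*-5.2761 - sin(245)*1.3207 + -2.6
= 0.8267


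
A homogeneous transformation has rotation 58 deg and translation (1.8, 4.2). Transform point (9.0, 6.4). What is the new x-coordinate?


x' = cos(theta)*px - sin(theta)*py + tx
= 0.5299*9.0 - 0.848*6.4 + 1.8
= 1.1418


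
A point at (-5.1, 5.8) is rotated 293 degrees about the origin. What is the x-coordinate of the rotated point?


x' = x*cos(theta) - y*sin(theta)
cos(293 deg) = 0.3907, sin(293 deg) = -0.9205
x' = -5.1 * 0.3907 - 5.8 * -0.9205
= -1.9927 - -5.3389
= 3.3462


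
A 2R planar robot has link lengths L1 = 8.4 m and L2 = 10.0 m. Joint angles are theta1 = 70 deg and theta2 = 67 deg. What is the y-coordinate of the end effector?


Convert angles to radians: theta1 = 1.2217, theta2 = 1.1694
y = L1*sin(theta1) + L2*sin(theta1+theta2)
y = 7.8934 + 6.82
y = 14.7134


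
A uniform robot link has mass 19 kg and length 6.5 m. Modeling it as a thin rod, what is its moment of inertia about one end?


I = (1/3) * m * L^2
= (1/3) * 19 * 6.5^2
= 0.333333 * 19 * 42.25
= 267.5833 kg*m^2


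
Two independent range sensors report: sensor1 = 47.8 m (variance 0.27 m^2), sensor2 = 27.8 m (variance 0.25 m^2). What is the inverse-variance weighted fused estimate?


w1 = (1/var1) / (1/var1 + 1/var2)
   = 3.7037 / (3.7037 + 4.0) = 0.4808
w2 = 1 - w1 = 0.5192
fused = w1*s1 + w2*s2 = 22.9808 + 14.4346
= 37.4154 m


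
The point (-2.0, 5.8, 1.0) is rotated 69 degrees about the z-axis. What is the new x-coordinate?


Rotation about z-axis: x' = x*cos(theta) - y*sin(theta)
= -2.0 * 0.3584 - 5.8 * 0.9336
= -6.1315
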